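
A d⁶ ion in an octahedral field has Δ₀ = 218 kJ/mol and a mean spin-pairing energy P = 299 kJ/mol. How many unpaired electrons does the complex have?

Here Δ₀ < P (218 < 299), so the high-spin state is favoured.
Configuration: t₂g⁴ eg².
Unpaired electrons: 4.

4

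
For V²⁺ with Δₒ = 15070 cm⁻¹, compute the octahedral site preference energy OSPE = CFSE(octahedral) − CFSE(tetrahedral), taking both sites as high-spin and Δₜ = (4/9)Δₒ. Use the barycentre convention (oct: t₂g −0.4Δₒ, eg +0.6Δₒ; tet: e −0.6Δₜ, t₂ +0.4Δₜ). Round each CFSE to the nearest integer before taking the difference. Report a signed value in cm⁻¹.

V is in group 5, so V²⁺ is d³ (5 − 2 = 3).
Octahedral high-spin t2g^3 e_g^0: CFSE = -1.2 × 15070 = -18084 cm⁻¹.
In a tetrahedral site the filling is e^2 t2^1: CFSE(tet) = -0.8Δₜ = -0.8 × (4/9)(15070) = -5358 cm⁻¹.
OSPE = -18084 − (-5358) = -12726 cm⁻¹.

-12726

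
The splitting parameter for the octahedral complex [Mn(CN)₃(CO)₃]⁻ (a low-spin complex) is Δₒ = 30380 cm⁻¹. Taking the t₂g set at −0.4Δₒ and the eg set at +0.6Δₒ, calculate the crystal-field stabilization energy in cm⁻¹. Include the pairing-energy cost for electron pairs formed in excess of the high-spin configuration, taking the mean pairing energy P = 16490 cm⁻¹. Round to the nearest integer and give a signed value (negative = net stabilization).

Ligand charges: 3×(-1) from CN⁻ and 3×(+0) from CO sum to -3; with overall charge -1, Mn is +2.
Group 7 minus oxidation state +2 gives a d⁵ configuration for Mn²⁺.
Configuration: t₂g⁵ eg⁰.
Orbital CFSE = 5(-0.4) + 0(0.6) = -2.0Δₒ = -2.0 × 30380 = -60760 cm⁻¹.
High-spin d⁵ would be t₂g³ eg² with 0 pairs; low-spin has 2, so 2 excess pairs cost +2P = +32980 cm⁻¹.
Overall CFSE = -60760 + 32980 = -27780 cm⁻¹.

-27780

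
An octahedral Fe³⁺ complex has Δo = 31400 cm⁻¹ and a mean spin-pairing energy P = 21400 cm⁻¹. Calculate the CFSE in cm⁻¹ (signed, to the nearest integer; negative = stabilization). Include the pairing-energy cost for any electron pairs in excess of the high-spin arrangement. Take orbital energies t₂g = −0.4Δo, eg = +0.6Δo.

Fe³⁺: group 8, so d-count = 8 − 3 = 5.
Since Δo = 31400 cm⁻¹ > P = 21400 cm⁻¹, the complex adopts the low-spin configuration.
Configuration: t₂g⁵ eg⁰.
Orbital CFSE = -2.0Δo = -2.0 × 31400 = -62800 cm⁻¹.
Excess pairs vs high-spin: 2 − 0 = 2; pairing cost = +42800 cm⁻¹.
Net CFSE = -62800 + 42800 = -20000 cm⁻¹.

-20000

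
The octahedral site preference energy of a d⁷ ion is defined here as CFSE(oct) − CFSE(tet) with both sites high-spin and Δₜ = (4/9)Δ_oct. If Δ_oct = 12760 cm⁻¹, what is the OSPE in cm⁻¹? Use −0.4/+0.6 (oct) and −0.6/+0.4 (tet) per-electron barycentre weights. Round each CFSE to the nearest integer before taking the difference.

-3403

Octahedral high-spin t2g^5 e_g^2: CFSE = -0.8 × 12760 = -10208 cm⁻¹.
Tetrahedral: e^4 t2^3, CFSE = 4(−0.6) + 3(+0.4) = -1.2Δₜ = -1.2 × (4/9) × 12760 = -6805 cm⁻¹.
OSPE = -10208 − (-6805) = -3403 cm⁻¹.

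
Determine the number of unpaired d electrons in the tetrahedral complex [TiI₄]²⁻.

Each I⁻ contributes -1; 4 × (-1) = -4. With overall charge -2, Ti is in the +2 oxidation state.
Group 4 minus oxidation state +2 gives a d² configuration for Ti²⁺.
Tetrahedral fields are weak (Δₜ ≈ 4/9 Δₒ), so electrons fill high-spin.
Configuration: e² t₂⁰, giving 2 unpaired electrons.

2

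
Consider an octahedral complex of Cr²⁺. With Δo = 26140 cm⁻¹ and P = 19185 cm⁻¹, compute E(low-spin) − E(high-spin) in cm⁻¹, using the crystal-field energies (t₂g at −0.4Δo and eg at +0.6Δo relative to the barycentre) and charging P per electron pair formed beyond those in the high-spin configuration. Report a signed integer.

-6955

Cr²⁺: group 6, so d-count = 6 − 2 = 4.
High-spin d⁴ fills as t₂g³ eg¹ with CFSE 3(−0.4) + 1(+0.6) = -0.6Δo = -15684 cm⁻¹.
Low-spin t₂g⁴ eg⁰ gives -1.6Δo = -41824 cm⁻¹, but forming 1 extra pair costs 1P = 19185 cm⁻¹, so E(LS) = -41824 + 19185 = -22639 cm⁻¹.
E(LS) − E(HS) = -22639 − (-15684) = -6955 cm⁻¹.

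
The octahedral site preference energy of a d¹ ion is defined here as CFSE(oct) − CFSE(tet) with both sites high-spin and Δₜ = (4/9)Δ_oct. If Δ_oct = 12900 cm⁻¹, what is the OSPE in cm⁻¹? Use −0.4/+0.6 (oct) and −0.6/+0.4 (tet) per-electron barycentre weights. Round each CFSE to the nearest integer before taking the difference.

Octahedral high-spin t₂g¹ eg⁰: CFSE = -0.4 × 12900 = -5160 cm⁻¹.
Tetrahedral: e¹ t₂⁰, CFSE = 1(−0.6) + 0(+0.4) = -0.6Δₜ = -0.6 × (4/9) × 12900 = -3440 cm⁻¹.
OSPE = CFSE(oct) − CFSE(tet) = -5160 − (-3440) = -1720 cm⁻¹.

-1720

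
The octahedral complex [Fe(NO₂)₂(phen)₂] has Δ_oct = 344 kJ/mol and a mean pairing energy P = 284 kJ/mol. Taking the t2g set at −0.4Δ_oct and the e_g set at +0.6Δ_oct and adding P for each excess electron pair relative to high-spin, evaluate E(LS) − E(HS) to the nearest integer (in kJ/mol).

Ligand charges: 2×(-1) from NO₂⁻ and 2×(+0) from phen sum to -2; with overall charge +0, Fe is +2.
Fe sits in group 8; removing 2 electrons leaves Fe²⁺ with 8 − 2 = 6 d electrons.
High-spin d⁶ fills as t2g^4 e_g^2 with CFSE 4(−0.4) + 2(+0.6) = -0.4Δ_oct = -138 kJ/mol.
Low-spin: t2g^6 e_g^0, orbital CFSE = -2.4Δ_oct = -826 kJ/mol; plus 2 excess pairs × P = +568 kJ/mol; total -258 kJ/mol.
The difference is -258 − (-138) = -120 kJ/mol, so low-spin lies lower.

-120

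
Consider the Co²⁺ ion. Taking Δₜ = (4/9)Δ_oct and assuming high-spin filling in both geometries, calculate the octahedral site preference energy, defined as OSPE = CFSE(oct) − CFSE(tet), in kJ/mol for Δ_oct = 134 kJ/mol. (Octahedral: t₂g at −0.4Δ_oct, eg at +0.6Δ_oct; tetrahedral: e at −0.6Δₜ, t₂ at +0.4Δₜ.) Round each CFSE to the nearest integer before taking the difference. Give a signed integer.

Group 9 minus oxidation state +2 gives a d⁷ configuration for Co²⁺.
In an octahedral site d⁷ (HS) is t₂g⁵ eg², giving CFSE(oct) = -0.8Δ_oct = -107 kJ/mol.
Tetrahedral e⁴ t₂³ gives -1.2Δₜ = -1.2 × (4/9) × 134 = -71 kJ/mol.
OSPE = CFSE(oct) − CFSE(tet) = -107 − (-71) = -36 kJ/mol.

-36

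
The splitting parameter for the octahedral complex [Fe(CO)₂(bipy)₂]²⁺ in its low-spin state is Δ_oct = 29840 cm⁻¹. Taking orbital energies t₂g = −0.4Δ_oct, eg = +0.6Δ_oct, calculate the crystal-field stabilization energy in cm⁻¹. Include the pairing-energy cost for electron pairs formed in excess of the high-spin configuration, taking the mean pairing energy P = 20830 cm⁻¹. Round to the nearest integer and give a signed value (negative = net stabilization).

-29956

Ligand charges: 2×(+0) from CO and 2×(+0) from bipy sum to +0; with overall charge +2, Fe is +2.
Fe²⁺: group 8, so d-count = 8 − 2 = 6.
The d⁶ electrons fill as t₂g⁶ eg⁰.
The orbital stabilization is -2.4Δ_oct = -2.4 × 29840 = -71616 cm⁻¹.
Relative to high-spin t₂g⁴ eg² (1 paired), the low-spin configuration has 2 additional pairs, contributing +2 × 20830 = +41660 cm⁻¹.
Net CFSE = -71616 + 41660 = -29956 cm⁻¹.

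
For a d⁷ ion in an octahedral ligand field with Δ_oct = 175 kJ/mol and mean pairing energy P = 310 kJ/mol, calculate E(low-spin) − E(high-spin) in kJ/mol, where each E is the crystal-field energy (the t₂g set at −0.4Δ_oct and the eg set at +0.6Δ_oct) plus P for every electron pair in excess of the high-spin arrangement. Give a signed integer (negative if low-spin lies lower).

High-spin: t₂g⁵ eg², CFSE = -0.8Δ_oct = -140 kJ/mol.
Low-spin: t₂g⁶ eg¹, orbital CFSE = -1.8Δ_oct = -315 kJ/mol; plus 1 excess pair × P = +310 kJ/mol; total -5 kJ/mol.
The difference is -5 − (-140) = 135 kJ/mol, so high-spin lies lower.

135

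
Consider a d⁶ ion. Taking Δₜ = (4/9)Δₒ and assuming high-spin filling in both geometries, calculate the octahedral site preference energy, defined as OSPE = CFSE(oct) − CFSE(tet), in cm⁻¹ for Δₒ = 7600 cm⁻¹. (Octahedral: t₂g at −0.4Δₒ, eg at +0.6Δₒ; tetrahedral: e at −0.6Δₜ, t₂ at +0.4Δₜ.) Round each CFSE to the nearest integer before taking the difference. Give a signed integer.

-1013

In an octahedral site d⁶ (HS) is t2g^4 e_g^2, giving CFSE(oct) = -0.4Δₒ = -3040 cm⁻¹.
Tetrahedral e^3 t2^3 gives -0.6Δₜ = -0.6 × (4/9) × 7600 = -2027 cm⁻¹.
Subtracting, OSPE = -3040 − (-2027) = -1013 cm⁻¹.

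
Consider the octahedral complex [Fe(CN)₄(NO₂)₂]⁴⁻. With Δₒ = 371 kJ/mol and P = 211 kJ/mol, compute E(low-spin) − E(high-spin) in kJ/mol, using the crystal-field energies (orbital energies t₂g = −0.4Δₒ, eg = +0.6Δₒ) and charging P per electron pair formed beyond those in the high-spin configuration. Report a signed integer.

Ligand charges: 4×(-1) from CN⁻ and 2×(-1) from NO₂⁻ sum to -6; with overall charge -4, Fe is +2.
Fe²⁺: group 8, so d-count = 8 − 2 = 6.
High-spin d⁶ fills as t₂g⁴ eg² with CFSE 4(−0.4) + 2(+0.6) = -0.4Δₒ = -148 kJ/mol.
Low-spin: t₂g⁶ eg⁰, orbital CFSE = -2.4Δₒ = -890 kJ/mol; plus 2 excess pairs × P = +422 kJ/mol; total -468 kJ/mol.
The difference is -468 − (-148) = -320 kJ/mol, so low-spin lies lower.

-320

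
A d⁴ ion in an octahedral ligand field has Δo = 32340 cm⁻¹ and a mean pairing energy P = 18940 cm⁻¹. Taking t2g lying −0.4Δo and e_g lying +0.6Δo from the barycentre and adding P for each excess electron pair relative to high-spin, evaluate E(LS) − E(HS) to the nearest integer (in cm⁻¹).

-13400

In the high-spin limit (t2g^3 e_g^1) the orbital term is -0.6Δo = -19404 cm⁻¹, with no excess pairing.
Low-spin t2g^4 e_g^0 gives -1.6Δo = -51744 cm⁻¹, but forming 1 extra pair costs 1P = 18940 cm⁻¹, so E(LS) = -51744 + 18940 = -32804 cm⁻¹.
The difference is -32804 − (-19404) = -13400 cm⁻¹, so low-spin lies lower.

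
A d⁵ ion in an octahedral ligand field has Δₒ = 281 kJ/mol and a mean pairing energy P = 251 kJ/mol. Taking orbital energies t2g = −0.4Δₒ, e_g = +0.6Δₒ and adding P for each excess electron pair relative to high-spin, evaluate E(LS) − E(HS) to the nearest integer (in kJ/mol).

High-spin d⁵ fills as t2g^3 e_g^2 with CFSE 3(−0.4) + 2(+0.6) = 0.0Δₒ = 0 kJ/mol.
Low-spin t2g^5 e_g^0 gives -2.0Δₒ = -562 kJ/mol, but forming 2 extra pairs costs 2P = 502 kJ/mol, so E(LS) = -562 + 502 = -60 kJ/mol.
Thus E(LS) − E(HS) = -60 kJ/mol.

-60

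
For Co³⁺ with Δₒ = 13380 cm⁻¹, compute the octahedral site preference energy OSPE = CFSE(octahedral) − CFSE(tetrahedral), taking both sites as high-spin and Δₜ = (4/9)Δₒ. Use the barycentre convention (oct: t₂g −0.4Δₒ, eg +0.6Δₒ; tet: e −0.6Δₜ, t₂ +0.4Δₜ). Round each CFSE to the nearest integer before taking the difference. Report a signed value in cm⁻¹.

-1784

Group 9 minus oxidation state +3 gives a d⁶ configuration for Co³⁺.
Octahedral (high-spin): t2g^4 e_g^2, CFSE = 4(−0.4) + 2(+0.6) = -0.4Δₒ = -0.4 × 13380 = -5352 cm⁻¹.
Tetrahedral: e^3 t2^3, CFSE = 3(−0.6) + 3(+0.4) = -0.6Δₜ = -0.6 × (4/9) × 13380 = -3568 cm⁻¹.
OSPE = CFSE(oct) − CFSE(tet) = -5352 − (-3568) = -1784 cm⁻¹.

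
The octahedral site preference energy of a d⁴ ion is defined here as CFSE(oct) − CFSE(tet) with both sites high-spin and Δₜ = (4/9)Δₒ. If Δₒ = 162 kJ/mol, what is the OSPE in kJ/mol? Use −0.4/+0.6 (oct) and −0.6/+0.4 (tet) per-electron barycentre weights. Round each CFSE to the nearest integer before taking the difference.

-68

Octahedral high-spin t₂g³ eg¹: CFSE = -0.6 × 162 = -97 kJ/mol.
Tetrahedral: e² t₂², CFSE = 2(−0.6) + 2(+0.4) = -0.4Δₜ = -0.4 × (4/9) × 162 = -29 kJ/mol.
OSPE = CFSE(oct) − CFSE(tet) = -97 − (-29) = -68 kJ/mol.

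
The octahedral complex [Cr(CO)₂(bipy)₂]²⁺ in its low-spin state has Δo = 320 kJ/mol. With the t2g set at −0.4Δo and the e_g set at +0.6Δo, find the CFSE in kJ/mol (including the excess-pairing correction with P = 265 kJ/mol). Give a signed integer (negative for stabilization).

-247

Ligand charges: 2×(+0) from CO and 2×(+0) from bipy sum to +0; with overall charge +2, Cr is +2.
Group 6 minus oxidation state +2 gives a d⁴ configuration for Cr²⁺.
The d⁴ electrons fill as t2g^4 e_g^0.
The orbital stabilization is -1.6Δo = -1.6 × 320 = -512 kJ/mol.
Pairing penalty: 1 pair vs 0 in the high-spin reference → 1 extra × P = 265 kJ/mol.
Combining: -512 + 265 = -247 kJ/mol.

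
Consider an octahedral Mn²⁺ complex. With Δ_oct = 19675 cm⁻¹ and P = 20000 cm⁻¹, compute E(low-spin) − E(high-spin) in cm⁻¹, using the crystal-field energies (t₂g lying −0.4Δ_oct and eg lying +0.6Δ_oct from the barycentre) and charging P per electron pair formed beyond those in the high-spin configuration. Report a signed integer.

Mn²⁺: group 7, so d-count = 7 − 2 = 5.
In the high-spin limit (t₂g³ eg²) the orbital term is 0.0Δ_oct = 0 cm⁻¹, with no excess pairing.
Low-spin t₂g⁵ eg⁰ gives -2.0Δ_oct = -39350 cm⁻¹, but forming 2 extra pairs costs 2P = 40000 cm⁻¹, so E(LS) = -39350 + 40000 = 650 cm⁻¹.
E(LS) − E(HS) = 650 − (0) = 650 cm⁻¹.

650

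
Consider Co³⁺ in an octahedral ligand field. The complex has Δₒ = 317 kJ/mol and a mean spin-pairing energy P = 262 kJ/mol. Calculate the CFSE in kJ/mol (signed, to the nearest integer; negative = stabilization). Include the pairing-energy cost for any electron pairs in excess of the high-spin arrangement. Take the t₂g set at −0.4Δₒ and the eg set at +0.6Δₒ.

Co is in group 9, so Co³⁺ is d⁶ (9 − 3 = 6).
Here Δₒ > P (317 > 262), so the low-spin state is favoured.
That gives t₂g⁶ eg⁰.
Orbital CFSE = -2.4Δₒ = -2.4 × 317 = -761 kJ/mol.
Excess pairs vs high-spin: 3 − 1 = 2; pairing cost = +524 kJ/mol.
Net CFSE = -761 + 524 = -237 kJ/mol.

-237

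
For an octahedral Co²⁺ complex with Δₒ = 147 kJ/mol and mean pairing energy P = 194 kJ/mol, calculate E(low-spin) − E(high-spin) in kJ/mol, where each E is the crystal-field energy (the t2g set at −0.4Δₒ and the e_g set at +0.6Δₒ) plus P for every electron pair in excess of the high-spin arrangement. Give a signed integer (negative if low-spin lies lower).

Group 9 minus oxidation state +2 gives a d⁷ configuration for Co²⁺.
High-spin: t2g^5 e_g^2, CFSE = -0.8Δₒ = -118 kJ/mol.
Low-spin: t2g^6 e_g^1, orbital CFSE = -1.8Δₒ = -265 kJ/mol; plus 1 excess pair × P = +194 kJ/mol; total -71 kJ/mol.
Thus E(LS) − E(HS) = 47 kJ/mol.

47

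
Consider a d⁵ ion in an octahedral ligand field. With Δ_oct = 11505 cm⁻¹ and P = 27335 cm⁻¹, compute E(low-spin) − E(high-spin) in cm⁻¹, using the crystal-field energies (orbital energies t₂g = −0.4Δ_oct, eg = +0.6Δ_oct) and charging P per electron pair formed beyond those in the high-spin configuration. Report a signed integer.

31660

High-spin d⁵ fills as t₂g³ eg² with CFSE 3(−0.4) + 2(+0.6) = 0.0Δ_oct = 0 cm⁻¹.
For low-spin the configuration is t₂g⁵ eg⁰: orbital energy -2.0 × 11505 = -23010 cm⁻¹, and 2 additional pairs relative to high-spin add 54670 cm⁻¹, giving 31660 cm⁻¹.
Thus E(LS) − E(HS) = 31660 cm⁻¹.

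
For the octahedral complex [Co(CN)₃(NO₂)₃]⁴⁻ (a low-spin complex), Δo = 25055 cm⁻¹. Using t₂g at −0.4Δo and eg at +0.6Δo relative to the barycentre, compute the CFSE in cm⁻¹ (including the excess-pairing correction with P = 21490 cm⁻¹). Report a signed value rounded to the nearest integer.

Ligand charges: 3×(-1) from CN⁻ and 3×(-1) from NO₂⁻ sum to -6; with overall charge -4, Co is +2.
Group 9 minus oxidation state +2 gives a d⁷ configuration for Co²⁺.
Configuration: t₂g⁶ eg¹.
Orbital CFSE = 6(-0.4) + 1(0.6) = -1.8Δo = -1.8 × 25055 = -45099 cm⁻¹.
Pairing penalty: 3 pairs vs 2 in the high-spin reference → 1 extra × P = 21490 cm⁻¹.
Combining: -45099 + 21490 = -23609 cm⁻¹.

-23609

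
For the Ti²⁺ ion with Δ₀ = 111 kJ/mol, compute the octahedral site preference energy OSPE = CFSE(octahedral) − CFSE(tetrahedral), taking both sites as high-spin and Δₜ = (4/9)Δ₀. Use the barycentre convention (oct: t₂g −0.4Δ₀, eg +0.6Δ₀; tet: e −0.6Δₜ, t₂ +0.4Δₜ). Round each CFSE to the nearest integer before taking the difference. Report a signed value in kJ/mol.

-30

Ti is in group 4, so Ti²⁺ is d² (4 − 2 = 2).
Octahedral (high-spin): t₂g² eg⁰, CFSE = 2(−0.4) + 0(+0.6) = -0.8Δ₀ = -0.8 × 111 = -89 kJ/mol.
Tetrahedral e² t₂⁰ gives -1.2Δₜ = -1.2 × (4/9) × 111 = -59 kJ/mol.
Subtracting, OSPE = -89 − (-59) = -30 kJ/mol.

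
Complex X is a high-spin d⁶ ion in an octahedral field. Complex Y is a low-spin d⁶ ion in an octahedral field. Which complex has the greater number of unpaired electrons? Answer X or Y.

X

X: t2g^4 e_g^2 → 4 unpaired.
Y: t2g^6 e_g^0 → 0 unpaired.
So X has more unpaired electrons.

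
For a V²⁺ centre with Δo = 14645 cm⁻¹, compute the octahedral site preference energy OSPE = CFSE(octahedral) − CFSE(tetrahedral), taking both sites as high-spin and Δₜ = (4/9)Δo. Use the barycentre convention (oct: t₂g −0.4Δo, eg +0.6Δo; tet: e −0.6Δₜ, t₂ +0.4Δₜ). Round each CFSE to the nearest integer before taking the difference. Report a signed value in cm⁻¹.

V is in group 5, so V²⁺ is d³ (5 − 2 = 3).
Octahedral high-spin t₂g³ eg⁰: CFSE = -1.2 × 14645 = -17574 cm⁻¹.
In a tetrahedral site the filling is e² t₂¹: CFSE(tet) = -0.8Δₜ = -0.8 × (4/9)(14645) = -5207 cm⁻¹.
OSPE = CFSE(oct) − CFSE(tet) = -17574 − (-5207) = -12367 cm⁻¹.

-12367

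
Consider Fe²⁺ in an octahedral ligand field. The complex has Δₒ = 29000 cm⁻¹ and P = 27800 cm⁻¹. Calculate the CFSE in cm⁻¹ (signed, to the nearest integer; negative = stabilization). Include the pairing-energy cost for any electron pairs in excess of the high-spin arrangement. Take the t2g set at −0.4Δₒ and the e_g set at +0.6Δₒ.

-14000

Group 8 minus oxidation state +2 gives a d⁶ configuration for Fe²⁺.
With Δₒ > P the complex is low-spin.
Filling d⁶ accordingly: t2g^6 e_g^0.
Orbital CFSE = -2.4Δₒ = -2.4 × 29000 = -69600 cm⁻¹.
Excess pairs vs high-spin: 3 − 1 = 2; pairing cost = +55600 cm⁻¹.
Net CFSE = -69600 + 55600 = -14000 cm⁻¹.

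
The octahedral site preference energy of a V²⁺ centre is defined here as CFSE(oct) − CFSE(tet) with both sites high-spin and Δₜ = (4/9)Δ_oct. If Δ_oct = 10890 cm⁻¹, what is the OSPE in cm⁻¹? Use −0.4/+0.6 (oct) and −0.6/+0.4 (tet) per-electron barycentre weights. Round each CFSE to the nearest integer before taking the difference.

-9196

V²⁺: group 5, so d-count = 5 − 2 = 3.
Octahedral (high-spin): t₂g³ eg⁰, CFSE = 3(−0.4) + 0(+0.6) = -1.2Δ_oct = -1.2 × 10890 = -13068 cm⁻¹.
In a tetrahedral site the filling is e² t₂¹: CFSE(tet) = -0.8Δₜ = -0.8 × (4/9)(10890) = -3872 cm⁻¹.
OSPE = -13068 − (-3872) = -9196 cm⁻¹.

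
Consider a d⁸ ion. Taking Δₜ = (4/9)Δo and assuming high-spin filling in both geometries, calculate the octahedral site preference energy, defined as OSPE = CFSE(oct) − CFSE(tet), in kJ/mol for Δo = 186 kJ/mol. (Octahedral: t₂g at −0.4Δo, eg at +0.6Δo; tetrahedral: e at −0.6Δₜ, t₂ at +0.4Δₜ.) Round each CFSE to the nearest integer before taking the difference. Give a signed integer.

Octahedral (high-spin): t2g^6 e_g^2, CFSE = 6(−0.4) + 2(+0.6) = -1.2Δo = -1.2 × 186 = -223 kJ/mol.
In a tetrahedral site the filling is e^4 t2^4: CFSE(tet) = -0.8Δₜ = -0.8 × (4/9)(186) = -66 kJ/mol.
OSPE = CFSE(oct) − CFSE(tet) = -223 − (-66) = -157 kJ/mol.

-157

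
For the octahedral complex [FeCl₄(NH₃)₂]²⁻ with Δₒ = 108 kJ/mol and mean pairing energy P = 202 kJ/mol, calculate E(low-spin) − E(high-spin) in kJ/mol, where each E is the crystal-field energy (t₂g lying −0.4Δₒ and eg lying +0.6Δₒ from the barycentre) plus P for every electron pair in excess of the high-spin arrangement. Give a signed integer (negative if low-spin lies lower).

188

Ligand charges: 4×(-1) from Cl⁻ and 2×(+0) from NH₃ sum to -4; with overall charge -2, Fe is +2.
Fe is in group 8, so Fe²⁺ is d⁶ (8 − 2 = 6).
High-spin d⁶ fills as t₂g⁴ eg² with CFSE 4(−0.4) + 2(+0.6) = -0.4Δₒ = -43 kJ/mol.
Low-spin t₂g⁶ eg⁰ gives -2.4Δₒ = -259 kJ/mol, but forming 2 extra pairs costs 2P = 404 kJ/mol, so E(LS) = -259 + 404 = 145 kJ/mol.
The difference is 145 − (-43) = 188 kJ/mol, so high-spin lies lower.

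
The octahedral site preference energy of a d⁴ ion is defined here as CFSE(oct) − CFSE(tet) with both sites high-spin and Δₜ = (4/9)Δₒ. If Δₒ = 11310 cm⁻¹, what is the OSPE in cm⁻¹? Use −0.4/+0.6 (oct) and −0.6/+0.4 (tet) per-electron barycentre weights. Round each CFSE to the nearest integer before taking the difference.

-4775

In an octahedral site d⁴ (HS) is t2g^3 e_g^1, giving CFSE(oct) = -0.6Δₒ = -6786 cm⁻¹.
In a tetrahedral site the filling is e^2 t2^2: CFSE(tet) = -0.4Δₜ = -0.4 × (4/9)(11310) = -2011 cm⁻¹.
Subtracting, OSPE = -6786 − (-2011) = -4775 cm⁻¹.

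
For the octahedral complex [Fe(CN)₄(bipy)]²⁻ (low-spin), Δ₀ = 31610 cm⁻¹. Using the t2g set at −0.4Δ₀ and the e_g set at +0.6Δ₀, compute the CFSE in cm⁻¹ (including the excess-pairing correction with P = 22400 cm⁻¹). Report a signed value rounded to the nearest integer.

Ligand charges: 4×(-1) from CN⁻ and 1×(+0) from bipy sum to -4; with overall charge -2, Fe is +2.
Fe²⁺: group 8, so d-count = 8 − 2 = 6.
Configuration: t2g^6 e_g^0.
CFSE(orbital) = 6×(-0.4Δ₀) + 0×(0.6Δ₀) = -2.4Δ₀; with Δ₀ = 31610 cm⁻¹ that is -75864 cm⁻¹.
Relative to high-spin t2g^4 e_g^2 (1 paired), the low-spin configuration has 2 additional pairs, contributing +2 × 22400 = +44800 cm⁻¹.
Combining: -75864 + 44800 = -31064 cm⁻¹.

-31064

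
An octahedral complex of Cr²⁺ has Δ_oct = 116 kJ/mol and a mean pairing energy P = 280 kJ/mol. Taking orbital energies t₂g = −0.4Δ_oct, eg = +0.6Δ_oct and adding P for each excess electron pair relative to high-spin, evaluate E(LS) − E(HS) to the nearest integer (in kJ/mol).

Group 6 minus oxidation state +2 gives a d⁴ configuration for Cr²⁺.
In the high-spin limit (t₂g³ eg¹) the orbital term is -0.6Δ_oct = -70 kJ/mol, with no excess pairing.
For low-spin the configuration is t₂g⁴ eg⁰: orbital energy -1.6 × 116 = -186 kJ/mol, and 1 additional pair relative to high-spin adds 280 kJ/mol, giving 94 kJ/mol.
The difference is 94 − (-70) = 164 kJ/mol, so high-spin lies lower.

164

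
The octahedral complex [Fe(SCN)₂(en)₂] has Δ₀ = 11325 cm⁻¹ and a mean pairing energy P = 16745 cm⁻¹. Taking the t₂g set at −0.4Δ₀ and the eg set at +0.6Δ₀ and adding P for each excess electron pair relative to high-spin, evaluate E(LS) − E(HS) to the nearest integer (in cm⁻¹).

Ligand charges: 2×(-1) from SCN⁻ and 2×(+0) from en sum to -2; with overall charge +0, Fe is +2.
Fe sits in group 8; removing 2 electrons leaves Fe²⁺ with 8 − 2 = 6 d electrons.
In the high-spin limit (t₂g⁴ eg²) the orbital term is -0.4Δ₀ = -4530 cm⁻¹, with no excess pairing.
For low-spin the configuration is t₂g⁶ eg⁰: orbital energy -2.4 × 11325 = -27180 cm⁻¹, and 2 additional pairs relative to high-spin add 33490 cm⁻¹, giving 6310 cm⁻¹.
E(LS) − E(HS) = 6310 − (-4530) = 10840 cm⁻¹.

10840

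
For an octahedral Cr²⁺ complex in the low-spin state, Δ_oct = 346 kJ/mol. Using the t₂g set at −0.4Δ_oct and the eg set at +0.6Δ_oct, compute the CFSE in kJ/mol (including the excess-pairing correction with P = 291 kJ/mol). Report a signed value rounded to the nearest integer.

Group 6 minus oxidation state +2 gives a d⁴ configuration for Cr²⁺.
Electron filling gives t₂g⁴ eg⁰.
CFSE(orbital) = 4×(-0.4Δ_oct) + 0×(0.6Δ_oct) = -1.6Δ_oct; with Δ_oct = 346 kJ/mol that is -554 kJ/mol.
High-spin d⁴ would be t₂g³ eg¹ with 0 pairs; low-spin has 1, so 1 excess pair costs +1P = +291 kJ/mol.
Net CFSE = -554 + 291 = -263 kJ/mol.

-263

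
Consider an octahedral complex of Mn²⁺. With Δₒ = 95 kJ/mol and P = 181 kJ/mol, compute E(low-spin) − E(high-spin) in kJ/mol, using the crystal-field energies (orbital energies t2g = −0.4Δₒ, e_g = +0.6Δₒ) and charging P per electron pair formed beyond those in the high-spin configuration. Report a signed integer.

172

Mn sits in group 7; removing 2 electrons leaves Mn²⁺ with 7 − 2 = 5 d electrons.
High-spin: t2g^3 e_g^2, CFSE = 0.0Δₒ = 0 kJ/mol.
Low-spin: t2g^5 e_g^0, orbital CFSE = -2.0Δₒ = -190 kJ/mol; plus 2 excess pairs × P = +362 kJ/mol; total 172 kJ/mol.
E(LS) − E(HS) = 172 − (0) = 172 kJ/mol.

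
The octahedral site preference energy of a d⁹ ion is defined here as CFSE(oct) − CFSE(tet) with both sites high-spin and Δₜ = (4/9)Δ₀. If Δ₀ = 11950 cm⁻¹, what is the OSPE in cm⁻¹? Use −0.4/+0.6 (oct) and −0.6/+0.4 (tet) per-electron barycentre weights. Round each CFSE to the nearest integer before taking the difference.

Octahedral high-spin t₂g⁶ eg³: CFSE = -0.6 × 11950 = -7170 cm⁻¹.
Tetrahedral e⁴ t₂⁵ gives -0.4Δₜ = -0.4 × (4/9) × 11950 = -2124 cm⁻¹.
OSPE = -7170 − (-2124) = -5046 cm⁻¹.

-5046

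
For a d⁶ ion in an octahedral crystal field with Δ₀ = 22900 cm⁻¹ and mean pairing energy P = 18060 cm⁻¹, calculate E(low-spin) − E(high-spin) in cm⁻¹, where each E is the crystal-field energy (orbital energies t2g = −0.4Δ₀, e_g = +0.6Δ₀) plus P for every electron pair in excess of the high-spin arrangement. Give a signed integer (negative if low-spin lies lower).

-9680

High-spin d⁶ fills as t2g^4 e_g^2 with CFSE 4(−0.4) + 2(+0.6) = -0.4Δ₀ = -9160 cm⁻¹.
Low-spin t2g^6 e_g^0 gives -2.4Δ₀ = -54960 cm⁻¹, but forming 2 extra pairs costs 2P = 36120 cm⁻¹, so E(LS) = -54960 + 36120 = -18840 cm⁻¹.
Thus E(LS) − E(HS) = -9680 cm⁻¹.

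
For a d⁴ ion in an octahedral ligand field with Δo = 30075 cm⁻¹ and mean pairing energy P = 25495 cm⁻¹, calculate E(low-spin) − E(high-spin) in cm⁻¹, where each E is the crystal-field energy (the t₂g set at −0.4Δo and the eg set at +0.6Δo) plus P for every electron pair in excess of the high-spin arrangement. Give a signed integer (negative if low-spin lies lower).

-4580

High-spin d⁴ fills as t₂g³ eg¹ with CFSE 3(−0.4) + 1(+0.6) = -0.6Δo = -18045 cm⁻¹.
Low-spin t₂g⁴ eg⁰ gives -1.6Δo = -48120 cm⁻¹, but forming 1 extra pair costs 1P = 25495 cm⁻¹, so E(LS) = -48120 + 25495 = -22625 cm⁻¹.
The difference is -22625 − (-18045) = -4580 cm⁻¹, so low-spin lies lower.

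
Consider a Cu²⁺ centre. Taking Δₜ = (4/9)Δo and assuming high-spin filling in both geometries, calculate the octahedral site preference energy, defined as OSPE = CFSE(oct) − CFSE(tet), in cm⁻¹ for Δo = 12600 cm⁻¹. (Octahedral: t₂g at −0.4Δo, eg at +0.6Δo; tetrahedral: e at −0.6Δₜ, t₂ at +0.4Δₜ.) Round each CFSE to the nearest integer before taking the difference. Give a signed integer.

Cu²⁺: group 11, so d-count = 11 − 2 = 9.
Octahedral (high-spin): t₂g⁶ eg³, CFSE = 6(−0.4) + 3(+0.6) = -0.6Δo = -0.6 × 12600 = -7560 cm⁻¹.
Tetrahedral: e⁴ t₂⁵, CFSE = 4(−0.6) + 5(+0.4) = -0.4Δₜ = -0.4 × (4/9) × 12600 = -2240 cm⁻¹.
OSPE = -7560 − (-2240) = -5320 cm⁻¹.

-5320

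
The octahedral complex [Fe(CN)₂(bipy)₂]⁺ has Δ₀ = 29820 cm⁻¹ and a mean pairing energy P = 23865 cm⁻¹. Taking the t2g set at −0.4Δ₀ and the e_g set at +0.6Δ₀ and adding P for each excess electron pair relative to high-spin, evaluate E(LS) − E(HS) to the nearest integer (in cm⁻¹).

Ligand charges: 2×(-1) from CN⁻ and 2×(+0) from bipy sum to -2; with overall charge +1, Fe is +3.
Fe³⁺: group 8, so d-count = 8 − 3 = 5.
High-spin: t2g^3 e_g^2, CFSE = 0.0Δ₀ = 0 cm⁻¹.
For low-spin the configuration is t2g^5 e_g^0: orbital energy -2.0 × 29820 = -59640 cm⁻¹, and 2 additional pairs relative to high-spin add 47730 cm⁻¹, giving -11910 cm⁻¹.
Thus E(LS) − E(HS) = -11910 cm⁻¹.

-11910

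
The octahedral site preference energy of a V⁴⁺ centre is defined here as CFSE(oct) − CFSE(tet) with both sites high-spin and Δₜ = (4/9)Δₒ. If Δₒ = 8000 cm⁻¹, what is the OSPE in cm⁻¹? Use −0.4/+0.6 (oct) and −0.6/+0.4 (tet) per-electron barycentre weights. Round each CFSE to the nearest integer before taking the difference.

V sits in group 5; removing 4 electrons leaves V⁴⁺ with 5 − 4 = 1 d electrons.
Octahedral high-spin t₂g¹ eg⁰: CFSE = -0.4 × 8000 = -3200 cm⁻¹.
In a tetrahedral site the filling is e¹ t₂⁰: CFSE(tet) = -0.6Δₜ = -0.6 × (4/9)(8000) = -2133 cm⁻¹.
OSPE = CFSE(oct) − CFSE(tet) = -3200 − (-2133) = -1067 cm⁻¹.

-1067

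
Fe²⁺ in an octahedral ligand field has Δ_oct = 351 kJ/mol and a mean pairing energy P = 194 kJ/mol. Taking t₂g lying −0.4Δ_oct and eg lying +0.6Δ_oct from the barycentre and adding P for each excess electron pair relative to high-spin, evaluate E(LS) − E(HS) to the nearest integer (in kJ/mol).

-314

Group 8 minus oxidation state +2 gives a d⁶ configuration for Fe²⁺.
In the high-spin limit (t₂g⁴ eg²) the orbital term is -0.4Δ_oct = -140 kJ/mol, with no excess pairing.
Low-spin: t₂g⁶ eg⁰, orbital CFSE = -2.4Δ_oct = -842 kJ/mol; plus 2 excess pairs × P = +388 kJ/mol; total -454 kJ/mol.
The difference is -454 − (-140) = -314 kJ/mol, so low-spin lies lower.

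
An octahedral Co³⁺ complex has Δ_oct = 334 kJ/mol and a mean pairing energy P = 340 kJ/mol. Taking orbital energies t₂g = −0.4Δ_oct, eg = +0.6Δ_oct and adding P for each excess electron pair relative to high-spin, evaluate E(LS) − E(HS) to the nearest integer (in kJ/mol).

Co is in group 9, so Co³⁺ is d⁶ (9 − 3 = 6).
High-spin: t₂g⁴ eg², CFSE = -0.4Δ_oct = -134 kJ/mol.
For low-spin the configuration is t₂g⁶ eg⁰: orbital energy -2.4 × 334 = -802 kJ/mol, and 2 additional pairs relative to high-spin add 680 kJ/mol, giving -122 kJ/mol.
The difference is -122 − (-134) = 12 kJ/mol, so high-spin lies lower.

12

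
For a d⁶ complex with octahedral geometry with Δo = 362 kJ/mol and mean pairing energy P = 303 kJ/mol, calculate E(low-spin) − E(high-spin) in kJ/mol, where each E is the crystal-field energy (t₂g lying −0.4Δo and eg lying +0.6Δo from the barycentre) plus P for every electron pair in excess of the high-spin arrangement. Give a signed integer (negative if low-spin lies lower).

In the high-spin limit (t₂g⁴ eg²) the orbital term is -0.4Δo = -145 kJ/mol, with no excess pairing.
For low-spin the configuration is t₂g⁶ eg⁰: orbital energy -2.4 × 362 = -869 kJ/mol, and 2 additional pairs relative to high-spin add 606 kJ/mol, giving -263 kJ/mol.
E(LS) − E(HS) = -263 − (-145) = -118 kJ/mol.

-118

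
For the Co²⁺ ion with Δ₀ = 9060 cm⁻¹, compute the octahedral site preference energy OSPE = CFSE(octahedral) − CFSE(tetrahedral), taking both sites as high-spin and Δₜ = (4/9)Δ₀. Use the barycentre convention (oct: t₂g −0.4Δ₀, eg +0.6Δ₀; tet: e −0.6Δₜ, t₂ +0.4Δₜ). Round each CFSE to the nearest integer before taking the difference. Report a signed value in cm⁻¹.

Co sits in group 9; removing 2 electrons leaves Co²⁺ with 9 − 2 = 7 d electrons.
Octahedral high-spin t₂g⁵ eg²: CFSE = -0.8 × 9060 = -7248 cm⁻¹.
Tetrahedral: e⁴ t₂³, CFSE = 4(−0.6) + 3(+0.4) = -1.2Δₜ = -1.2 × (4/9) × 9060 = -4832 cm⁻¹.
OSPE = CFSE(oct) − CFSE(tet) = -7248 − (-4832) = -2416 cm⁻¹.

-2416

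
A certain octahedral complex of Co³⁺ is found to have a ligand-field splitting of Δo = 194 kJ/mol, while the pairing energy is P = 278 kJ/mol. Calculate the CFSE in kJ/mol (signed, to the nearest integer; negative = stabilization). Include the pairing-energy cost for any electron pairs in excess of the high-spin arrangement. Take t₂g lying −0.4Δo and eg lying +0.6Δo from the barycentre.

Co sits in group 9; removing 3 electrons leaves Co³⁺ with 9 − 3 = 6 d electrons.
Δo < P, so pairing is avoided: the ground state is high-spin.
Configuration: t₂g⁴ eg².
Orbital CFSE = -0.4Δo = -0.4 × 194 = -78 kJ/mol.
High-spin has no excess pairs, so no pairing correction applies.

-78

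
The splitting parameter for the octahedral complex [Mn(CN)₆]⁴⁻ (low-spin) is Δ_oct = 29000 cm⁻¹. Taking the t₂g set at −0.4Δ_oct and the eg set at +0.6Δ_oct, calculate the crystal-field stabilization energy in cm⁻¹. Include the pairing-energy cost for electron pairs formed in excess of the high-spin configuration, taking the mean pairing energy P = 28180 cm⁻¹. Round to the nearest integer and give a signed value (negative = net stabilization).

Each CN⁻ contributes -1; 6 × (-1) = -6. With overall charge -4, Mn is in the +2 oxidation state.
Mn is in group 7, so Mn²⁺ is d⁵ (7 − 2 = 5).
The d⁵ electrons fill as t₂g⁵ eg⁰.
The orbital stabilization is -2.0Δ_oct = -2.0 × 29000 = -58000 cm⁻¹.
Relative to high-spin t₂g³ eg² (0 paired), the low-spin configuration has 2 additional pairs, contributing +2 × 28180 = +56360 cm⁻¹.
Net CFSE = -58000 + 56360 = -1640 cm⁻¹.

-1640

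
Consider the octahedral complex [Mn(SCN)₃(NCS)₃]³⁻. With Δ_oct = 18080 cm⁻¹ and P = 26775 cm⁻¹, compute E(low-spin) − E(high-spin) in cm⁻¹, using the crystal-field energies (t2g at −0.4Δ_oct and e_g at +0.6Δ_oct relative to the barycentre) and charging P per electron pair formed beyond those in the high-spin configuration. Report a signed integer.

Ligand charges: 3×(-1) from SCN⁻ and 3×(-1) from NCS⁻ sum to -6; with overall charge -3, Mn is +3.
Mn³⁺: group 7, so d-count = 7 − 3 = 4.
High-spin d⁴ fills as t2g^3 e_g^1 with CFSE 3(−0.4) + 1(+0.6) = -0.6Δ_oct = -10848 cm⁻¹.
Low-spin t2g^4 e_g^0 gives -1.6Δ_oct = -28928 cm⁻¹, but forming 1 extra pair costs 1P = 26775 cm⁻¹, so E(LS) = -28928 + 26775 = -2153 cm⁻¹.
E(LS) − E(HS) = -2153 − (-10848) = 8695 cm⁻¹.

8695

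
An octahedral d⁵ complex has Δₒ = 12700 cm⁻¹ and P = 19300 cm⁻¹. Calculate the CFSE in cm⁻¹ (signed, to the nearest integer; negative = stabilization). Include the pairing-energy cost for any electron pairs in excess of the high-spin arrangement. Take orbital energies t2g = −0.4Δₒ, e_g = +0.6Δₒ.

With Δₒ < P the complex is high-spin.
Filling d⁵ accordingly: t2g^3 e_g^2.
Orbital CFSE = 0.0Δₒ = 0.0 × 12700 = 0 cm⁻¹.
High-spin has no excess pairs, so no pairing correction applies.

0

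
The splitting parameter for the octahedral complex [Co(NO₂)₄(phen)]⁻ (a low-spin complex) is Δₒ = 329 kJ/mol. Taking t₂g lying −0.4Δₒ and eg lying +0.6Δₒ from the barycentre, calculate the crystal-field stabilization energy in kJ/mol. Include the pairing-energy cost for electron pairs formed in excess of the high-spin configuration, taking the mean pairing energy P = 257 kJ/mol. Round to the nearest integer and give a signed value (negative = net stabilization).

Ligand charges: 4×(-1) from NO₂⁻ and 1×(+0) from phen sum to -4; with overall charge -1, Co is +3.
Co is in group 9, so Co³⁺ is d⁶ (9 − 3 = 6).
Configuration: t₂g⁶ eg⁰.
CFSE(orbital) = 6×(-0.4Δₒ) + 0×(0.6Δₒ) = -2.4Δₒ; with Δₒ = 329 kJ/mol that is -790 kJ/mol.
High-spin d⁶ would be t₂g⁴ eg² with 1 pair; low-spin has 3, so 2 excess pairs cost +2P = +514 kJ/mol.
Overall CFSE = -790 + 514 = -276 kJ/mol.

-276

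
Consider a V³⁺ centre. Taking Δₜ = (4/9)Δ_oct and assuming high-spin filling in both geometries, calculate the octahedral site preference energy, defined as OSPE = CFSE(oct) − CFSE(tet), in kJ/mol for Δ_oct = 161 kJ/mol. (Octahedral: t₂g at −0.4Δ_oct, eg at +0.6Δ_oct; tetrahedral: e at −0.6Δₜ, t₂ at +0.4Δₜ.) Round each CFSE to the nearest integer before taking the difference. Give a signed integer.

-43

V is in group 5, so V³⁺ is d² (5 − 3 = 2).
In an octahedral site d² (HS) is t₂g² eg⁰, giving CFSE(oct) = -0.8Δ_oct = -129 kJ/mol.
Tetrahedral e² t₂⁰ gives -1.2Δₜ = -1.2 × (4/9) × 161 = -86 kJ/mol.
OSPE = CFSE(oct) − CFSE(tet) = -129 − (-86) = -43 kJ/mol.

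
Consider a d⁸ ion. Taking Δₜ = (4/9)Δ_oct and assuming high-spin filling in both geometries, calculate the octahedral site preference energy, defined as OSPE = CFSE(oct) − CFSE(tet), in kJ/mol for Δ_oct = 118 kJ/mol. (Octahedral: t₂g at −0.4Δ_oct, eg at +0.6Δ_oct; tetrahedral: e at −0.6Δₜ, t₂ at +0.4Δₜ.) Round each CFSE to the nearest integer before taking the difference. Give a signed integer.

-100

Octahedral high-spin t₂g⁶ eg²: CFSE = -1.2 × 118 = -142 kJ/mol.
In a tetrahedral site the filling is e⁴ t₂⁴: CFSE(tet) = -0.8Δₜ = -0.8 × (4/9)(118) = -42 kJ/mol.
OSPE = -142 − (-42) = -100 kJ/mol.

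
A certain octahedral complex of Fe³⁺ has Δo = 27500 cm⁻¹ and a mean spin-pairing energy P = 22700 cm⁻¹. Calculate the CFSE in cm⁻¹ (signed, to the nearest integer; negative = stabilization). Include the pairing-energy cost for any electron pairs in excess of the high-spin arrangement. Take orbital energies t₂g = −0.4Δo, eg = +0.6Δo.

Fe³⁺: group 8, so d-count = 8 − 3 = 5.
Here Δo > P (27500 > 22700), so the low-spin state is favoured.
Configuration: t₂g⁵ eg⁰.
Orbital CFSE = -2.0Δo = -2.0 × 27500 = -55000 cm⁻¹.
Excess pairs vs high-spin: 2 − 0 = 2; pairing cost = +45400 cm⁻¹.
Net CFSE = -55000 + 45400 = -9600 cm⁻¹.

-9600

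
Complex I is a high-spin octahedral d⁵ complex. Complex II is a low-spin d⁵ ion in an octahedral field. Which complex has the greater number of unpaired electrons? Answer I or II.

I: t₂g³ eg² → 5 unpaired.
II: t₂g⁵ eg⁰ → 1 unpaired.
So I has more unpaired electrons.

I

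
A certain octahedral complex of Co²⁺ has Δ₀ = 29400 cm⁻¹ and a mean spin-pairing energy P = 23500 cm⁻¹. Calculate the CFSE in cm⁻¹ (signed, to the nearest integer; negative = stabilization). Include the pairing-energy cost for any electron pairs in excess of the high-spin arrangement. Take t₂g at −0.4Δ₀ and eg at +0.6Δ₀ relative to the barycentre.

-29420

Co sits in group 9; removing 2 electrons leaves Co²⁺ with 9 − 2 = 7 d electrons.
Here Δ₀ > P (29400 > 23500), so the low-spin state is favoured.
Configuration: t₂g⁶ eg¹.
Orbital CFSE = -1.8Δ₀ = -1.8 × 29400 = -52920 cm⁻¹.
Excess pairs vs high-spin: 3 − 2 = 1; pairing cost = +23500 cm⁻¹.
Net CFSE = -52920 + 23500 = -29420 cm⁻¹.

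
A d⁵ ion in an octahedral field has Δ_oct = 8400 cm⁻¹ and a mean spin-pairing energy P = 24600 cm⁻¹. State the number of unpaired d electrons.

Since Δ_oct = 8400 cm⁻¹ < P = 24600 cm⁻¹, the complex adopts the high-spin configuration.
Configuration: t₂g³ eg².
Unpaired electrons: 5.

5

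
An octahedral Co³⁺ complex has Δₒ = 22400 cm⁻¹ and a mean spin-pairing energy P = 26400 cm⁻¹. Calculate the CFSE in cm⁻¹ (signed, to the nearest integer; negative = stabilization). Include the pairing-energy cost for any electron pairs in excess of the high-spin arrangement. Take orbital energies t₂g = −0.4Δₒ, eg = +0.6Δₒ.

Co is in group 9, so Co³⁺ is d⁶ (9 − 3 = 6).
With Δₒ < P the complex is high-spin.
Configuration: t₂g⁴ eg².
Orbital CFSE = -0.4Δₒ = -0.4 × 22400 = -8960 cm⁻¹.
High-spin has no excess pairs, so no pairing correction applies.

-8960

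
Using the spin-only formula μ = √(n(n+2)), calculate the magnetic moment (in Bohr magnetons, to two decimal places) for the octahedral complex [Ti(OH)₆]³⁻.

Each OH⁻ contributes -1; 6 × (-1) = -6. With overall charge -3, Ti is in the +3 oxidation state.
Ti sits in group 4; removing 3 electrons leaves Ti³⁺ with 4 − 3 = 1 d electrons.
Configuration: t₂g¹ eg⁰ → 1 unpaired electron.
μ(spin-only) = √[1(1+2)] = √3 ≈ 1.73 Bohr magnetons.

1.73 Bohr magnetons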